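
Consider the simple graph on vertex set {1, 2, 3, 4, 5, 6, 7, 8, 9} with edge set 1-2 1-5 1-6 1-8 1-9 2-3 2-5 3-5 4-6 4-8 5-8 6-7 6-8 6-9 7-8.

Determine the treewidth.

A width-2 tree decomposition is:
Bags: B1 = {1, 5, 8}  B2 = {1, 6, 8}  B3 = {1, 6, 9}  B4 = {1, 2, 5}  B5 = {4, 6, 8}  B6 = {6, 7, 8}  B7 = {2, 3, 5}
Tree: B1–B2, B2–B3, B1–B4, B2–B5, B5–B6, B4–B7
The largest bag has 3 vertices, giving width 2; this decomposition certifies tw(G) ≤ 2. On the other hand G contains the 3-clique {1, 6, 9}. A clique must lie in a single bag of any decomposition, so no decomposition can have width below 2. The upper and lower bounds meet at 2, so that is the treewidth.

2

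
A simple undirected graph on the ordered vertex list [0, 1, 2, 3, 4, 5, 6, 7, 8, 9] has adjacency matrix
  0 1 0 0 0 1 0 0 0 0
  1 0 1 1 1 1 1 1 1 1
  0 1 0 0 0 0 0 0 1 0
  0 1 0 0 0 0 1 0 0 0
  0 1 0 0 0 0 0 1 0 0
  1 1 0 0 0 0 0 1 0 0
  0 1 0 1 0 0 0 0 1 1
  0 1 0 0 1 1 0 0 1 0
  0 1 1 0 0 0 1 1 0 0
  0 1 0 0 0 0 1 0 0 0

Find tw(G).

2

A width-2 tree decomposition is:
Bags: B1 = {1, 7, 8}  B2 = {1, 6, 8}  B3 = {1, 4, 7}  B4 = {1, 6, 9}  B5 = {1, 5, 7}  B6 = {1, 3, 6}  B7 = {1, 2, 8}  B8 = {0, 1, 5}
Tree: B1–B2, B1–B3, B2–B4, B3–B5, B4–B6, B1–B7, B5–B8
Each bag holds 3 vertices, so the decomposition has width 2, which upper-bounds the treewidth. Conversely, {0, 1, 5} is a clique of size 3, and the vertices of any clique must share a bag in every tree decomposition; so some bag has ≥ 3 vertices and tw(G) ≥ 2. The upper and lower bounds meet at 2, so that is the treewidth.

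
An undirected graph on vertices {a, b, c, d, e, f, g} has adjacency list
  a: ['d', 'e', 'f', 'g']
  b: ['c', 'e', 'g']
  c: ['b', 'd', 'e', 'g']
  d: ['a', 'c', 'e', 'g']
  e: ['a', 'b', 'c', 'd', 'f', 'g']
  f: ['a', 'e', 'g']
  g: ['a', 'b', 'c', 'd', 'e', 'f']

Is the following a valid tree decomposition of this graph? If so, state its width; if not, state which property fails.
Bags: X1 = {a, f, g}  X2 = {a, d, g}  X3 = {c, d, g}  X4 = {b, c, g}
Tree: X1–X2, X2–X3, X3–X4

No — vertex e appears in no bag.

A tree decomposition must satisfy three properties: every vertex lies in some bag; for every edge, both endpoints lie together in some bag; and for every vertex, the bags containing it form a connected subtree. Here vertex e appears in no bag, so the decomposition is invalid.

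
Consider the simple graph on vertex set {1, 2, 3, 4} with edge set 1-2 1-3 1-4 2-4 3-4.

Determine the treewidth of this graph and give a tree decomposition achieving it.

Every bag has size at most 3, so the width is 3 − 1 = 2 and tw(G) ≤ 2. For the lower bound, the 3 vertices {1, 2, 4} are pairwise adjacent, and any tree decomposition puts a clique entirely inside one bag — forcing width ≥ 2. Hence tw(G) = 2 exactly.

Treewidth 2.
One such decomposition:
Bags: B1 = {1, 3, 4}  B2 = {1, 2, 4}
Tree: B1–B2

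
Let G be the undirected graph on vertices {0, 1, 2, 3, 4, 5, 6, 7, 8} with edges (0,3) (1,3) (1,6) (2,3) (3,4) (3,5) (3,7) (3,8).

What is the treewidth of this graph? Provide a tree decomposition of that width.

Treewidth 1.
One such decomposition:
Bags: B1 = {1, 3}  B2 = {3, 4}  B3 = {3, 5}  B4 = {0, 3}  B5 = {3, 7}  B6 = {2, 3}  B7 = {3, 8}  B8 = {1, 6}
Tree: B1–B2, B2–B3, B1–B4, B4–B5, B3–B6, B4–B7, B1–B8

Each bag holds 2 vertices, so the decomposition has width 1, which upper-bounds the treewidth. Since G has at least one edge (e.g. 3–1), it is not an edgeless graph, so tw(G) ≥ 1. The upper and lower bounds meet at 1, so that is the treewidth.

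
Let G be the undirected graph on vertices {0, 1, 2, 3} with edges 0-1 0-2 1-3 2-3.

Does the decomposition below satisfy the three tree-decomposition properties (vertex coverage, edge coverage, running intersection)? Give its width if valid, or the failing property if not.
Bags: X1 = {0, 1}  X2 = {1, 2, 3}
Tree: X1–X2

No — edge (2,0) lies in no bag.

A tree decomposition must satisfy three properties: every vertex lies in some bag; for every edge, both endpoints lie together in some bag; and for every vertex, the bags containing it form a connected subtree. Here edge (2,0) lies in no bag, so the decomposition is invalid.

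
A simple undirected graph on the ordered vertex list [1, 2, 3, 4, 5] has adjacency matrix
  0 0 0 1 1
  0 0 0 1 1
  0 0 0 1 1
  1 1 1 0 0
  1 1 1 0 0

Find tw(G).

2

A width-2 tree decomposition is:
Bags: B1 = {1, 4, 5}  B2 = {2, 4, 5}  B3 = {3, 4, 5}
Tree: B1–B2, B2–B3
Every bag has size at most 3, so the width is 3 − 1 = 2 and tw(G) ≤ 2. For the lower bound, G contains the cycle 1–4–2–5–1, so G is not a forest; only forests have treewidth ≤ 1, hence tw(G) ≥ 2. The upper and lower bounds meet at 2, so that is the treewidth.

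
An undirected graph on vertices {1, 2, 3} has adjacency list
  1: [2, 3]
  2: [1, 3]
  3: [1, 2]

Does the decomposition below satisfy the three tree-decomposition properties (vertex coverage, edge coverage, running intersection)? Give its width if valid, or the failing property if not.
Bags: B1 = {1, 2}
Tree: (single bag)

A tree decomposition must satisfy three properties: every vertex lies in some bag; for every edge, both endpoints lie together in some bag; and for every vertex, the bags containing it form a connected subtree. Here vertex 3 appears in no bag, so the decomposition is invalid.

No — vertex 3 appears in no bag.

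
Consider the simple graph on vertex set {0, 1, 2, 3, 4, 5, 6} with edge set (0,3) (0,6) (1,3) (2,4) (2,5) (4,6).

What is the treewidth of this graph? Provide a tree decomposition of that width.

The largest bag has 2 vertices, giving width 1; this decomposition certifies tw(G) ≤ 1. Any graph with an edge has treewidth ≥ 1, and G has the edge 1–3. Combining the bounds, tw(G) = 1.

Treewidth 1.
Bags: B1 = {1, 3}  B2 = {0, 3}  B3 = {0, 6}  B4 = {4, 6}  B5 = {2, 4}  B6 = {2, 5}
Tree: B1–B2, B2–B3, B3–B4, B4–B5, B5–B6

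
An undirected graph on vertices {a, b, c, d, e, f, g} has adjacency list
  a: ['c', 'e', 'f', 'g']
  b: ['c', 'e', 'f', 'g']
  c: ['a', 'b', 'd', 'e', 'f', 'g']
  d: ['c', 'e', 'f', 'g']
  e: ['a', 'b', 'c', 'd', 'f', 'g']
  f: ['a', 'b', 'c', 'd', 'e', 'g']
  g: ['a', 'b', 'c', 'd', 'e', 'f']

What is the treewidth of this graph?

4

A width-4 tree decomposition is:
Bags: B1 = {c, d, e, f, g}  B2 = {b, c, e, f, g}  B3 = {a, c, e, f, g}
Tree: B1–B2, B2–B3
Every bag has size at most 5, so the width is 5 − 1 = 4 and tw(G) ≤ 4. For the lower bound, the 5 vertices {c, d, e, f, g} are pairwise adjacent, and any tree decomposition puts a clique entirely inside one bag — forcing width ≥ 4. Hence tw(G) = 4 exactly.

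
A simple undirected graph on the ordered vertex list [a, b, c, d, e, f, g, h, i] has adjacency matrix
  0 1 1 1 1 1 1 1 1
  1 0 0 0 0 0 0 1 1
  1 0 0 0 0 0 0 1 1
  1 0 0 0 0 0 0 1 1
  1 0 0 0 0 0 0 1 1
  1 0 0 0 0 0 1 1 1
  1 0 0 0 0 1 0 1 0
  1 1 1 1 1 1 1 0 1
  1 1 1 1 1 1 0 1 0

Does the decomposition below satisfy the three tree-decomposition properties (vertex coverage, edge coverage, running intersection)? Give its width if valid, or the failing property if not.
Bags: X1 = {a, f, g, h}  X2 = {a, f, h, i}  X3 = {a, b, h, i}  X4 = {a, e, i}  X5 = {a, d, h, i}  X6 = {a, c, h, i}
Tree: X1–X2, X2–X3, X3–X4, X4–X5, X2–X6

No — edge (h,e) lies in no bag.

A tree decomposition must satisfy three properties: every vertex lies in some bag; for every edge, both endpoints lie together in some bag; and for every vertex, the bags containing it form a connected subtree. Here edge (h,e) lies in no bag, so the decomposition is invalid.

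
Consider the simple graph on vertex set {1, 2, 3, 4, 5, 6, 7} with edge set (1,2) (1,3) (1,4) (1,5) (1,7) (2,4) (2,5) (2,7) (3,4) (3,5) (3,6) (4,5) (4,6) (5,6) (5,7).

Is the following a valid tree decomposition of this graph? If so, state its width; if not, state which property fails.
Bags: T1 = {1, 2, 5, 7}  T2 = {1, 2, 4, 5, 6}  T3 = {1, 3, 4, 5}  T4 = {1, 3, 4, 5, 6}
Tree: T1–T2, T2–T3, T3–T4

A tree decomposition must satisfy three properties: every vertex lies in some bag; for every edge, both endpoints lie together in some bag; and for every vertex, the bags containing it form a connected subtree. Here bags containing vertex 6 are not connected in the tree, so the decomposition is invalid.

No — bags containing vertex 6 are not connected in the tree.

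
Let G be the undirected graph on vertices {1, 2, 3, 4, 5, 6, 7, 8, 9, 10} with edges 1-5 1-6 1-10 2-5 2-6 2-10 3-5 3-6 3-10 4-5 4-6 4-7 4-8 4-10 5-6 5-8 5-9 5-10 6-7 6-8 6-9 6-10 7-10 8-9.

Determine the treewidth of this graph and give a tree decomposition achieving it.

Treewidth 3.
One such decomposition:
Bags: B1 = {3, 5, 6, 10}  B2 = {4, 5, 6, 10}  B3 = {4, 5, 6, 8}  B4 = {1, 5, 6, 10}  B5 = {4, 6, 7, 10}  B6 = {5, 6, 8, 9}  B7 = {2, 5, 6, 10}
Tree: B1–B2, B2–B3, B2–B4, B2–B5, B3–B6, B1–B7

Each bag holds 4 vertices, so the decomposition has width 3, which upper-bounds the treewidth. For the lower bound, the 4 vertices {5, 6, 8, 9} are pairwise adjacent, and any tree decomposition puts a clique entirely inside one bag — forcing width ≥ 3. Therefore the treewidth is 3.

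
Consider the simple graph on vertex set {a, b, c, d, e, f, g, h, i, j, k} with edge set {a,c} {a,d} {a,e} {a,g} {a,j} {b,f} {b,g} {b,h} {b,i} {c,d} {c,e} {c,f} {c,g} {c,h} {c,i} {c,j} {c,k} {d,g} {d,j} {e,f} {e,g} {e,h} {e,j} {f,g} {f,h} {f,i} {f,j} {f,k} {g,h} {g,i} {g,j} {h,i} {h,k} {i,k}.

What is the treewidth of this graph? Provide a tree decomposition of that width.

Each bag holds 5 vertices, so the decomposition has width 4, which upper-bounds the treewidth. Conversely, {a, c, d, g, j} is a clique of size 5, and the vertices of any clique must share a bag in every tree decomposition; so some bag has ≥ 5 vertices and tw(G) ≥ 4. Hence tw(G) = 4 exactly.

Treewidth 4.
One such decomposition:
Bags: B1 = {c, f, g, h, i}  B2 = {c, e, f, g, h}  B3 = {b, f, g, h, i}  B4 = {c, f, h, i, k}  B5 = {c, e, f, g, j}  B6 = {a, c, e, g, j}  B7 = {a, c, d, g, j}
Tree: B1–B2, B1–B3, B1–B4, B2–B5, B5–B6, B6–B7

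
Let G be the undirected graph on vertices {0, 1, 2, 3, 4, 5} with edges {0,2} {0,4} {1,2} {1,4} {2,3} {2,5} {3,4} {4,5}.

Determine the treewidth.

A width-2 tree decomposition is:
Bags: B1 = {2, 4, 5}  B2 = {1, 2, 4}  B3 = {2, 3, 4}  B4 = {0, 2, 4}
Tree: B1–B2, B2–B3, B3–B4
Every bag has size at most 3, so the width is 3 − 1 = 2 and tw(G) ≤ 2. The edges 5–2–1–4–5 form a cycle, so G is not a tree and its treewidth is at least 2. Therefore the treewidth is 2.

2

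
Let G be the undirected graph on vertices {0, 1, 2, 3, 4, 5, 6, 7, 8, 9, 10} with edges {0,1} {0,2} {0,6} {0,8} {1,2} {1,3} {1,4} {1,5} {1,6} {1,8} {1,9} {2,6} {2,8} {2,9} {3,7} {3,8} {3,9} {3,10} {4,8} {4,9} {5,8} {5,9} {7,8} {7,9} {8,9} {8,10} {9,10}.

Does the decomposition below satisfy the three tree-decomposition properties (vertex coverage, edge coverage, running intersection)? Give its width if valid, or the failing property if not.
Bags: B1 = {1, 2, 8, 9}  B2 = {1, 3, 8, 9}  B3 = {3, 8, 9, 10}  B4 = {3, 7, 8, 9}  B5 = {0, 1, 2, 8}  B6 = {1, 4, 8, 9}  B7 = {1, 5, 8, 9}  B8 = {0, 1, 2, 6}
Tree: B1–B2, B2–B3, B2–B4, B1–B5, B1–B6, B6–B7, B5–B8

Vertex coverage: the bags together contain {0, 1, 2, 3, 4, 5, 6, 7, 8, 9, 10}, the full vertex set. Edge coverage: each edge of G has both endpoints in at least one bag. Running intersection: for every vertex, the bags containing it form a connected subtree. All three properties hold, so this is a valid tree decomposition of width max|bag| − 1 = 3, and hence tw(G) ≤ 3.

Yes; width 3.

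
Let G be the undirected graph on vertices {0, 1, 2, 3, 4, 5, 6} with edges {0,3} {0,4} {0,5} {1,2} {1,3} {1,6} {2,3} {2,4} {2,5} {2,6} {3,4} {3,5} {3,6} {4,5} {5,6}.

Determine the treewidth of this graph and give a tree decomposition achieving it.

Treewidth 3.
One optimal decomposition is:
Bags: B1 = {0, 3, 4, 5}  B2 = {2, 3, 4, 5}  B3 = {2, 3, 5, 6}  B4 = {1, 2, 3, 6}
Tree: B1–B2, B2–B3, B3–B4

The largest bag has 4 vertices, giving width 3; this decomposition certifies tw(G) ≤ 3. On the other hand G contains the 4-clique {0, 3, 4, 5}. A clique must lie in a single bag of any decomposition, so no decomposition can have width below 3. Hence tw(G) = 3 exactly.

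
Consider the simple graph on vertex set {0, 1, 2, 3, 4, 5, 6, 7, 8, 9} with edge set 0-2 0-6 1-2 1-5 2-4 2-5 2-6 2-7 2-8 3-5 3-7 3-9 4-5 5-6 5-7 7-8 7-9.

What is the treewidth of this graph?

2

A width-2 tree decomposition is:
Bags: B1 = {2, 5, 7}  B2 = {2, 5, 6}  B3 = {3, 5, 7}  B4 = {2, 7, 8}  B5 = {0, 2, 6}  B6 = {2, 4, 5}  B7 = {3, 7, 9}  B8 = {1, 2, 5}
Tree: B1–B2, B1–B3, B1–B4, B2–B5, B2–B6, B3–B7, B1–B8
Each bag holds 3 vertices, so the decomposition has width 2, which upper-bounds the treewidth. Conversely, {3, 7, 9} is a clique of size 3, and the vertices of any clique must share a bag in every tree decomposition; so some bag has ≥ 3 vertices and tw(G) ≥ 2. Therefore the treewidth is 2.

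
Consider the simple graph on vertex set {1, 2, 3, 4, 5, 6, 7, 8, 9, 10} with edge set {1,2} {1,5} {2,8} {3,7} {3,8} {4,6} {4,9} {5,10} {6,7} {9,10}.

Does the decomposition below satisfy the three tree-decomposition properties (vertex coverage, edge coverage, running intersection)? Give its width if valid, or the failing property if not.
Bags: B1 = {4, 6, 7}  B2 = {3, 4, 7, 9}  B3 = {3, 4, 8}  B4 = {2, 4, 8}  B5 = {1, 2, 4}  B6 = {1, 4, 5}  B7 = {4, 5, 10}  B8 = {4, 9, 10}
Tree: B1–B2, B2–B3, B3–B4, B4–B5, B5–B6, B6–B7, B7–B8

No — bags containing vertex 9 are not connected in the tree.

A tree decomposition must satisfy three properties: every vertex lies in some bag; for every edge, both endpoints lie together in some bag; and for every vertex, the bags containing it form a connected subtree. Here bags containing vertex 9 are not connected in the tree, so the decomposition is invalid.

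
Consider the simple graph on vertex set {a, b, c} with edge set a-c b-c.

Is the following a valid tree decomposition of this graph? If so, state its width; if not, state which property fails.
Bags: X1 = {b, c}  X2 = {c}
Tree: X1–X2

A tree decomposition must satisfy three properties: every vertex lies in some bag; for every edge, both endpoints lie together in some bag; and for every vertex, the bags containing it form a connected subtree. Here vertex a appears in no bag, so the decomposition is invalid.

No — vertex a appears in no bag.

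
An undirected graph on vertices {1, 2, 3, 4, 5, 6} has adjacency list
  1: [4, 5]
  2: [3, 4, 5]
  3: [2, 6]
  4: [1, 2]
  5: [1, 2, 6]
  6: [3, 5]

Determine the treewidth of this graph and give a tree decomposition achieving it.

Treewidth 2.
One such decomposition:
Bags: B1 = {1, 2, 4}  B2 = {1, 2, 5}  B3 = {2, 3, 5}  B4 = {3, 5, 6}
Tree: B1–B2, B2–B3, B3–B4

Every bag has size at most 3, so the width is 3 − 1 = 2 and tw(G) ≤ 2. The edges 4–1–5–2–4 form a cycle, so G is not a tree and its treewidth is at least 2. Hence tw(G) = 2 exactly.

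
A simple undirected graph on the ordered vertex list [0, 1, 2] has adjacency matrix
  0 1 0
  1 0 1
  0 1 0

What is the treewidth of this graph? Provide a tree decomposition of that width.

Treewidth 1.
One optimal decomposition is:
Bags: B1 = {1, 2}  B2 = {0, 1}
Tree: B1–B2

Every bag has size at most 2, so the width is 2 − 1 = 1 and tw(G) ≤ 1. Any graph with an edge has treewidth ≥ 1, and G has the edge 1–2. Therefore the treewidth is 1.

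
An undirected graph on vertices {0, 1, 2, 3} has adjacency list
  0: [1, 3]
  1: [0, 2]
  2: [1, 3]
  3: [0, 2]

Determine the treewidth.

2

A width-2 tree decomposition is:
Bags: B1 = {0, 1, 3}  B2 = {1, 2, 3}
Tree: B1–B2
Every bag has size at most 3, so the width is 3 − 1 = 2 and tw(G) ≤ 2. The edges 3–0–1–2–3 form a cycle, so G is not a tree and its treewidth is at least 2. Hence tw(G) = 2 exactly.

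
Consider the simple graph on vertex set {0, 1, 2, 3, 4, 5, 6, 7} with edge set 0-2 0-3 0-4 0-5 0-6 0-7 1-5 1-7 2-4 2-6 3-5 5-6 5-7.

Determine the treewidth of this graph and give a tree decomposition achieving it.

Treewidth 2.
One such decomposition:
Bags: B1 = {0, 5, 6}  B2 = {0, 2, 6}  B3 = {0, 3, 5}  B4 = {0, 2, 4}  B5 = {0, 5, 7}  B6 = {1, 5, 7}
Tree: B1–B2, B1–B3, B2–B4, B1–B5, B5–B6

Every bag has size at most 3, so the width is 3 − 1 = 2 and tw(G) ≤ 2. Conversely, {0, 2, 4} is a clique of size 3, and the vertices of any clique must share a bag in every tree decomposition; so some bag has ≥ 3 vertices and tw(G) ≥ 2. Therefore the treewidth is 2.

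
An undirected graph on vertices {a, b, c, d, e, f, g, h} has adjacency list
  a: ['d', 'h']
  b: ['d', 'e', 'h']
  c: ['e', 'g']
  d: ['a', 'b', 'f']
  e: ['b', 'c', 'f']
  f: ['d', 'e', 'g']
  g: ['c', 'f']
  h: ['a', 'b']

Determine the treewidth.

2

A width-2 tree decomposition is:
Bags: B1 = {c, e, g}  B2 = {e, f, g}  B3 = {b, e, f}  B4 = {b, d, f}  B5 = {b, d, h}  B6 = {a, d, h}
Tree: B1–B2, B2–B3, B3–B4, B4–B5, B5–B6
Each bag holds 3 vertices, so the decomposition has width 2, which upper-bounds the treewidth. Since c–g–f–e–c is a cycle in G, G is not acyclic. Forests are exactly the graphs of treewidth ≤ 1, so tw(G) ≥ 2. Combining the bounds, tw(G) = 2.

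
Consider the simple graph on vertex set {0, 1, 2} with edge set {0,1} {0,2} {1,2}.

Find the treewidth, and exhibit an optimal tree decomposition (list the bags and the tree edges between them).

With just one bag of size 3, the width is 3 − 1 = 2, so tw(G) ≤ 2. Conversely, {0, 1, 2} is a clique of size 3, and the vertices of any clique must share a bag in every tree decomposition; so some bag has ≥ 3 vertices and tw(G) ≥ 2. Therefore the treewidth is 2.

Treewidth 2.
One optimal decomposition is:
Bags: B1 = {0, 1, 2}
Tree: (single bag)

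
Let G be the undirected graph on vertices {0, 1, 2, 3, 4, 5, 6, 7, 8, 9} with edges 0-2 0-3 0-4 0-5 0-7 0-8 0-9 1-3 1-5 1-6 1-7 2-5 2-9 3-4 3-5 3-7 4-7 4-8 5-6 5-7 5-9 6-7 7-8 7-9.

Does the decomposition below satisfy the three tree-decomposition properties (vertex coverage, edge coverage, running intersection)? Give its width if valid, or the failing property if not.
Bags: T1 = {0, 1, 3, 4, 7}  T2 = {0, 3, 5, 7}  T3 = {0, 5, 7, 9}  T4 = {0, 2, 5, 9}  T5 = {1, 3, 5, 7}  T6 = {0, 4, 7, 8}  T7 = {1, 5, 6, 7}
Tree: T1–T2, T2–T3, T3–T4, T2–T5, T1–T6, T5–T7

No — bags containing vertex 1 are not connected in the tree.

A tree decomposition must satisfy three properties: every vertex lies in some bag; for every edge, both endpoints lie together in some bag; and for every vertex, the bags containing it form a connected subtree. Here bags containing vertex 1 are not connected in the tree, so the decomposition is invalid.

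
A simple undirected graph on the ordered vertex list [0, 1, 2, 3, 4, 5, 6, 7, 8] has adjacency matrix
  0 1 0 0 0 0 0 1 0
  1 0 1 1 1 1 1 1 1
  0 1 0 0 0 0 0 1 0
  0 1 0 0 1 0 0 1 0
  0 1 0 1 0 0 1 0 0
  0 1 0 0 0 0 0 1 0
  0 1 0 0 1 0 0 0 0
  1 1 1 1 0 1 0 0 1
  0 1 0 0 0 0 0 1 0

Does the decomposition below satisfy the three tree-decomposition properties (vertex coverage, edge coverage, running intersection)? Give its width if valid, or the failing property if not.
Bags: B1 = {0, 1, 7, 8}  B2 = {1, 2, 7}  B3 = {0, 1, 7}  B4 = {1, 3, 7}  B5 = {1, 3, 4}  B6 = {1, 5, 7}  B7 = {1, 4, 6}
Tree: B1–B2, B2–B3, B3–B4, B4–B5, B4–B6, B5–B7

No — bags containing vertex 0 are not connected in the tree.

A tree decomposition must satisfy three properties: every vertex lies in some bag; for every edge, both endpoints lie together in some bag; and for every vertex, the bags containing it form a connected subtree. Here bags containing vertex 0 are not connected in the tree, so the decomposition is invalid.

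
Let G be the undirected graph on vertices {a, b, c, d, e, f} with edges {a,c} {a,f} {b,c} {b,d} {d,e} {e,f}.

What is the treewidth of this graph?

A width-2 tree decomposition is:
Bags: B1 = {a, b, c}  B2 = {a, b, d}  B3 = {a, d, e}  B4 = {a, e, f}
Tree: B1–B2, B2–B3, B3–B4
Every bag has size at most 3, so the width is 3 − 1 = 2 and tw(G) ≤ 2. The edges a–c–b–d–e–f–a form a cycle, so G is not a tree and its treewidth is at least 2. Hence tw(G) = 2 exactly.

2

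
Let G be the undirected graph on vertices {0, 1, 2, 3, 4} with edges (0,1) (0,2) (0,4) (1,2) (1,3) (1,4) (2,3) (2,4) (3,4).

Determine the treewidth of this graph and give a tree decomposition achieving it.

Treewidth 3.
One such decomposition:
Bags: B1 = {0, 1, 2, 4}  B2 = {1, 2, 3, 4}
Tree: B1–B2

Each bag holds 4 vertices, so the decomposition has width 3, which upper-bounds the treewidth. Conversely, {0, 1, 2, 4} is a clique of size 4, and the vertices of any clique must share a bag in every tree decomposition; so some bag has ≥ 4 vertices and tw(G) ≥ 3. Therefore the treewidth is 3.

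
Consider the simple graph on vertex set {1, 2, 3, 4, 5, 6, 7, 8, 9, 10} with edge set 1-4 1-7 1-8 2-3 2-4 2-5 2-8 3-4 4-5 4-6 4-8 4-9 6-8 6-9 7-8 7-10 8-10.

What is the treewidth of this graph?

2

A width-2 tree decomposition is:
Bags: B1 = {2, 4, 8}  B2 = {4, 6, 8}  B3 = {4, 6, 9}  B4 = {2, 3, 4}  B5 = {1, 4, 8}  B6 = {2, 4, 5}  B7 = {1, 7, 8}  B8 = {7, 8, 10}
Tree: B1–B2, B2–B3, B1–B4, B2–B5, B1–B6, B5–B7, B7–B8
The largest bag has 3 vertices, giving width 2; this decomposition certifies tw(G) ≤ 2. On the other hand G contains the 3-clique {7, 8, 10}. A clique must lie in a single bag of any decomposition, so no decomposition can have width below 2. Hence tw(G) = 2 exactly.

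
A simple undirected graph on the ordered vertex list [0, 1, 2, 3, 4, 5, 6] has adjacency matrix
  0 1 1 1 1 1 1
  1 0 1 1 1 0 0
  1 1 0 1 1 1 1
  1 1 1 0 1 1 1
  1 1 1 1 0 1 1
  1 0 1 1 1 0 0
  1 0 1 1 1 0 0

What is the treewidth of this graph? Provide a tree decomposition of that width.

Treewidth 4.
Bags: B1 = {0, 2, 3, 4, 5}  B2 = {0, 2, 3, 4, 6}  B3 = {0, 1, 2, 3, 4}
Tree: B1–B2, B2–B3

Each bag holds 5 vertices, so the decomposition has width 4, which upper-bounds the treewidth. Conversely, {0, 1, 2, 3, 4} is a clique of size 5, and the vertices of any clique must share a bag in every tree decomposition; so some bag has ≥ 5 vertices and tw(G) ≥ 4. Hence tw(G) = 4 exactly.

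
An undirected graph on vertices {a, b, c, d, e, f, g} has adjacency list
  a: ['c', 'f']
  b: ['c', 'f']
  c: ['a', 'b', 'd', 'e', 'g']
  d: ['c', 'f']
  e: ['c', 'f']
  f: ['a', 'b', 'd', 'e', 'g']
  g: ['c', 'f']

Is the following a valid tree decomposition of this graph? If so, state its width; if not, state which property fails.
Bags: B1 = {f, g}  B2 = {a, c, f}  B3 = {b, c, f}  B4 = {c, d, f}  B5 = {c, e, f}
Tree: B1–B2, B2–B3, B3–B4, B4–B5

No — edge (c,g) lies in no bag.

A tree decomposition must satisfy three properties: every vertex lies in some bag; for every edge, both endpoints lie together in some bag; and for every vertex, the bags containing it form a connected subtree. Here edge (c,g) lies in no bag, so the decomposition is invalid.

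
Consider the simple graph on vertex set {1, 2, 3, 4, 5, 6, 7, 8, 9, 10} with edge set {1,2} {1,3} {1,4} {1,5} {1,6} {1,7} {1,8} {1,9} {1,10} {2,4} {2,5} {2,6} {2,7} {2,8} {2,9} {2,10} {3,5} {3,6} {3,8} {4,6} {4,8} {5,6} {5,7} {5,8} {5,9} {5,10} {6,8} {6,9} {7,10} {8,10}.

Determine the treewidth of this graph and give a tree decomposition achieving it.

Treewidth 4.
Bags: B1 = {1, 2, 5, 6, 8}  B2 = {1, 2, 5, 8, 10}  B3 = {1, 2, 4, 6, 8}  B4 = {1, 2, 5, 7, 10}  B5 = {1, 3, 5, 6, 8}  B6 = {1, 2, 5, 6, 9}
Tree: B1–B2, B1–B3, B2–B4, B1–B5, B1–B6

The largest bag has 5 vertices, giving width 4; this decomposition certifies tw(G) ≤ 4. Conversely, {1, 2, 4, 6, 8} is a clique of size 5, and the vertices of any clique must share a bag in every tree decomposition; so some bag has ≥ 5 vertices and tw(G) ≥ 4. Therefore the treewidth is 4.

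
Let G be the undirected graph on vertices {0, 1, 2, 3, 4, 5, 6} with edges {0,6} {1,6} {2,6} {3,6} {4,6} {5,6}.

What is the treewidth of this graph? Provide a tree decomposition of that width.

Every bag has size at most 2, so the width is 2 − 1 = 1 and tw(G) ≤ 1. Since G has at least one edge (e.g. 6–5), it is not an edgeless graph, so tw(G) ≥ 1. Therefore the treewidth is 1.

Treewidth 1.
Bags: B1 = {5, 6}  B2 = {0, 6}  B3 = {2, 6}  B4 = {1, 6}  B5 = {4, 6}  B6 = {3, 6}
Tree: B1–B2, B2–B3, B1–B4, B3–B5, B4–B6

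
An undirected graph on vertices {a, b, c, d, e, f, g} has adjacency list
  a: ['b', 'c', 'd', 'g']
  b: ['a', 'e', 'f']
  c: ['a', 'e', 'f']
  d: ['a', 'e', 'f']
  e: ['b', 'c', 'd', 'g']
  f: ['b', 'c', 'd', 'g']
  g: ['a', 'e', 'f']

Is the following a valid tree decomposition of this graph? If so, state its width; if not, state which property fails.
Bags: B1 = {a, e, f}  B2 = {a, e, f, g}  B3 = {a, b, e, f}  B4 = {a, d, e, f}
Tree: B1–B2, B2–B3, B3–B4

A tree decomposition must satisfy three properties: every vertex lies in some bag; for every edge, both endpoints lie together in some bag; and for every vertex, the bags containing it form a connected subtree. Here vertex c appears in no bag, so the decomposition is invalid.

No — vertex c appears in no bag.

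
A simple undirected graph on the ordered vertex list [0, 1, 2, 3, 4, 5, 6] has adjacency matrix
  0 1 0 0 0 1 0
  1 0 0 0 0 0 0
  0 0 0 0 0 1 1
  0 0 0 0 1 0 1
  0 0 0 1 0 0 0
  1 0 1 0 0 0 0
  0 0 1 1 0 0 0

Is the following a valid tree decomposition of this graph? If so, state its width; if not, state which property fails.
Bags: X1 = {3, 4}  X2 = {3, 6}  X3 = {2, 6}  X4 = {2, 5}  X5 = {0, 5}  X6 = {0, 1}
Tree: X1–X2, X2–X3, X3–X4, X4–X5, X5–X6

Yes; width 1.

Every vertex of G appears in some bag (union = {0, 1, 2, 3, 4, 5, 6}); every edge is covered by a bag; and for each vertex v the set of bags containing v is connected in the bag tree. The decomposition is therefore valid. The largest bag has 2 vertices, so the width is 1.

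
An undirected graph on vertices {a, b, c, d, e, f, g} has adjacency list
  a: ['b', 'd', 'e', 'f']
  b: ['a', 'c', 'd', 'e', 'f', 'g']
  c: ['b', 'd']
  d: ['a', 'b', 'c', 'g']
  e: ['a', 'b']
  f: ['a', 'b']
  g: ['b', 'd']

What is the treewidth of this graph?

A width-2 tree decomposition is:
Bags: B1 = {a, b, f}  B2 = {a, b, d}  B3 = {b, d, g}  B4 = {b, c, d}  B5 = {a, b, e}
Tree: B1–B2, B2–B3, B3–B4, B1–B5
Every bag has size at most 3, so the width is 3 − 1 = 2 and tw(G) ≤ 2. Conversely, {b, d, g} is a clique of size 3, and the vertices of any clique must share a bag in every tree decomposition; so some bag has ≥ 3 vertices and tw(G) ≥ 2. The upper and lower bounds meet at 2, so that is the treewidth.

2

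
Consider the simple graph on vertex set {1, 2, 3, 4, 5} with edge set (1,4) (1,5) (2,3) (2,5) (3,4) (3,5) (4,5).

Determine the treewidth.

2

A width-2 tree decomposition is:
Bags: B1 = {2, 3, 5}  B2 = {3, 4, 5}  B3 = {1, 4, 5}
Tree: B1–B2, B2–B3
Every bag has size at most 3, so the width is 3 − 1 = 2 and tw(G) ≤ 2. Conversely, {1, 4, 5} is a clique of size 3, and the vertices of any clique must share a bag in every tree decomposition; so some bag has ≥ 3 vertices and tw(G) ≥ 2. The upper and lower bounds meet at 2, so that is the treewidth.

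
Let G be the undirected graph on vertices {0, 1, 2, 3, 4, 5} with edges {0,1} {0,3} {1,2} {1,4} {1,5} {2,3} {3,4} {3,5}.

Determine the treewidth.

2

A width-2 tree decomposition is:
Bags: B1 = {0, 1, 3}  B2 = {1, 2, 3}  B3 = {1, 3, 4}  B4 = {1, 3, 5}
Tree: B1–B2, B2–B3, B3–B4
The largest bag has 3 vertices, giving width 2; this decomposition certifies tw(G) ≤ 2. The edges 0–1–2–3–0 form a cycle, so G is not a tree and its treewidth is at least 2. Hence tw(G) = 2 exactly.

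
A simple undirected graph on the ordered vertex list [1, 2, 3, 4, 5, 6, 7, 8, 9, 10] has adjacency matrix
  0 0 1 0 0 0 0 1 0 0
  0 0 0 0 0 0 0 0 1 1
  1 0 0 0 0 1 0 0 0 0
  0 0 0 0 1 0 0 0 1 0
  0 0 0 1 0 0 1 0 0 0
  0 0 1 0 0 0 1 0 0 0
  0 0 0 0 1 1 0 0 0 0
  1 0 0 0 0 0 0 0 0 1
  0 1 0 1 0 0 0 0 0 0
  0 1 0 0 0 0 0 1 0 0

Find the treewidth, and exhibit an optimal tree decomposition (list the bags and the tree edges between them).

Every bag has size at most 3, so the width is 3 − 1 = 2 and tw(G) ≤ 2. The edges 8–10–2–9–4–5–7–6–3–1–8 form a cycle, so G is not a tree and its treewidth is at least 2. The upper and lower bounds meet at 2, so that is the treewidth.

Treewidth 2.
One such decomposition:
Bags: B1 = {2, 8, 10}  B2 = {2, 8, 9}  B3 = {4, 8, 9}  B4 = {4, 5, 8}  B5 = {5, 7, 8}  B6 = {6, 7, 8}  B7 = {3, 6, 8}  B8 = {1, 3, 8}
Tree: B1–B2, B2–B3, B3–B4, B4–B5, B5–B6, B6–B7, B7–B8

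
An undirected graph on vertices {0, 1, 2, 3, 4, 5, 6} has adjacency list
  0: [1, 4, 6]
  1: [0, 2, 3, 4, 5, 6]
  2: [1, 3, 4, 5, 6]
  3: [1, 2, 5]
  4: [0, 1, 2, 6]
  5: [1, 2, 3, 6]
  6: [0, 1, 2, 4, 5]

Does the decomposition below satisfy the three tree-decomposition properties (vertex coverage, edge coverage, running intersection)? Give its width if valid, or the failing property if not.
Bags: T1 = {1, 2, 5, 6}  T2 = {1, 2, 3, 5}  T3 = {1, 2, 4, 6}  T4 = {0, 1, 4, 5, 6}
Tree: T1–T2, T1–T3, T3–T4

No — bags containing vertex 5 are not connected in the tree.

A tree decomposition must satisfy three properties: every vertex lies in some bag; for every edge, both endpoints lie together in some bag; and for every vertex, the bags containing it form a connected subtree. Here bags containing vertex 5 are not connected in the tree, so the decomposition is invalid.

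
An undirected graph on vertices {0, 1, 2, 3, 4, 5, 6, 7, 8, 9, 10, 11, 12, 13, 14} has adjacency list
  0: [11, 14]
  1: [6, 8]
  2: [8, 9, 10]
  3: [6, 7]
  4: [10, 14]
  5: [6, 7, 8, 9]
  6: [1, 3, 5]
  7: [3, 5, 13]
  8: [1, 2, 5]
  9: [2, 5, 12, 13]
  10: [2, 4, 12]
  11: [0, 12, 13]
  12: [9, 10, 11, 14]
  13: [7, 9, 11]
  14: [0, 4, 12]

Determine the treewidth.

3

A width-3 tree decomposition is:
Bags: B1 = {1, 3, 6, 7}  B2 = {1, 5, 6, 7}  B3 = {1, 5, 7, 8}  B4 = {5, 7, 8, 13}  B5 = {5, 8, 9, 13}  B6 = {2, 8, 9, 13}  B7 = {2, 9, 11, 13}  B8 = {2, 9, 11, 12}  B9 = {2, 10, 11, 12}  B10 = {0, 10, 11, 12}  B11 = {0, 10, 12, 14}  B12 = {0, 4, 10, 14}
Tree: B1–B2, B2–B3, B3–B4, B4–B5, B5–B6, B6–B7, B7–B8, B8–B9, B9–B10, B10–B11, B11–B12
Each bag holds 4 vertices, so the decomposition has width 3, which upper-bounds the treewidth. For the lower bound: the 4 vertex sets {1,3,6}, {7}, {5}, {2,8,9,13} are disjoint, each induces a connected subgraph, and every pair is joined by at least one edge of G. Contracting each set to a single vertex therefore yields K_{4} as a minor, and since treewidth is minor-monotone, tw(G) ≥ tw(K_{4}) = 3. The upper and lower bounds meet at 3, so that is the treewidth.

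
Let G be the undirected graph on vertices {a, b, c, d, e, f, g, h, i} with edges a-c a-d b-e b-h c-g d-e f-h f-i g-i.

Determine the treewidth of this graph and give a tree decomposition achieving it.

The largest bag has 3 vertices, giving width 2; this decomposition certifies tw(G) ≤ 2. For the lower bound, G contains the cycle a–d–e–b–h–f–i–g–c–a, so G is not a forest; only forests have treewidth ≤ 1, hence tw(G) ≥ 2. Therefore the treewidth is 2.

Treewidth 2.
Bags: B1 = {a, d, e}  B2 = {a, b, e}  B3 = {a, b, h}  B4 = {a, f, h}  B5 = {a, f, i}  B6 = {a, g, i}  B7 = {a, c, g}
Tree: B1–B2, B2–B3, B3–B4, B4–B5, B5–B6, B6–B7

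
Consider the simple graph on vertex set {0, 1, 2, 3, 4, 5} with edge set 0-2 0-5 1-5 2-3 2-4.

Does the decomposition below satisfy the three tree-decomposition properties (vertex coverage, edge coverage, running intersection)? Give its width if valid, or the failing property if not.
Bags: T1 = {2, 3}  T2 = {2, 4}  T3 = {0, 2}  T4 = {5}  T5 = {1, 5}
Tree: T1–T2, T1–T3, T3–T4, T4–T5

A tree decomposition must satisfy three properties: every vertex lies in some bag; for every edge, both endpoints lie together in some bag; and for every vertex, the bags containing it form a connected subtree. Here edge (0,5) lies in no bag, so the decomposition is invalid.

No — edge (0,5) lies in no bag.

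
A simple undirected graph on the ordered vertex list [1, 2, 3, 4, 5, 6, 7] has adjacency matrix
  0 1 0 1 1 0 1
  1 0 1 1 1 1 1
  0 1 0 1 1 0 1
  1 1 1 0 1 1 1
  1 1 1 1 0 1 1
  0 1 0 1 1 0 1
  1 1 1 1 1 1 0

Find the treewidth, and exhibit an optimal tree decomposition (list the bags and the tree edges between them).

Treewidth 4.
One such decomposition:
Bags: B1 = {2, 4, 5, 6, 7}  B2 = {1, 2, 4, 5, 7}  B3 = {2, 3, 4, 5, 7}
Tree: B1–B2, B1–B3

Every bag has size at most 5, so the width is 5 − 1 = 4 and tw(G) ≤ 4. Conversely, {1, 2, 4, 5, 7} is a clique of size 5, and the vertices of any clique must share a bag in every tree decomposition; so some bag has ≥ 5 vertices and tw(G) ≥ 4. The upper and lower bounds meet at 4, so that is the treewidth.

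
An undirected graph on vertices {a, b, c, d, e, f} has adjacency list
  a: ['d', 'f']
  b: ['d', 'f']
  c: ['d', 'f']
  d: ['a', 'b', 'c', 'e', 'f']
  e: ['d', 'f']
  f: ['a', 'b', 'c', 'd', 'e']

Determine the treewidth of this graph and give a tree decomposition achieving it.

The largest bag has 3 vertices, giving width 2; this decomposition certifies tw(G) ≤ 2. Conversely, {d, e, f} is a clique of size 3, and the vertices of any clique must share a bag in every tree decomposition; so some bag has ≥ 3 vertices and tw(G) ≥ 2. The upper and lower bounds meet at 2, so that is the treewidth.

Treewidth 2.
One such decomposition:
Bags: B1 = {c, d, f}  B2 = {d, e, f}  B3 = {a, d, f}  B4 = {b, d, f}
Tree: B1–B2, B2–B3, B2–B4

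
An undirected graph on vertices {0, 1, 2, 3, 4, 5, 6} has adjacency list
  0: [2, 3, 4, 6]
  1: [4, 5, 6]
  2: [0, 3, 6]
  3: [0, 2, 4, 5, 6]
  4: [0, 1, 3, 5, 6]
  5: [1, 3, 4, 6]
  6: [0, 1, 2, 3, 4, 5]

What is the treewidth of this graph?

3

A width-3 tree decomposition is:
Bags: B1 = {3, 4, 5, 6}  B2 = {1, 4, 5, 6}  B3 = {0, 3, 4, 6}  B4 = {0, 2, 3, 6}
Tree: B1–B2, B1–B3, B3–B4
Each bag holds 4 vertices, so the decomposition has width 3, which upper-bounds the treewidth. On the other hand G contains the 4-clique {1, 4, 5, 6}. A clique must lie in a single bag of any decomposition, so no decomposition can have width below 3. Combining the bounds, tw(G) = 3.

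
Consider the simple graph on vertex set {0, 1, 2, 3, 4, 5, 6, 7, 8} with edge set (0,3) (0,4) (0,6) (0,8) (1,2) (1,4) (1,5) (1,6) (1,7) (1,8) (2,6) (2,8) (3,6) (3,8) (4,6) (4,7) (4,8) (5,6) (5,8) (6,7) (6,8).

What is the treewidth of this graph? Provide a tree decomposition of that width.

The largest bag has 4 vertices, giving width 3; this decomposition certifies tw(G) ≤ 3. For the lower bound, the 4 vertices {0, 3, 6, 8} are pairwise adjacent, and any tree decomposition puts a clique entirely inside one bag — forcing width ≥ 3. Combining the bounds, tw(G) = 3.

Treewidth 3.
Bags: B1 = {1, 5, 6, 8}  B2 = {1, 4, 6, 8}  B3 = {1, 4, 6, 7}  B4 = {0, 4, 6, 8}  B5 = {1, 2, 6, 8}  B6 = {0, 3, 6, 8}
Tree: B1–B2, B2–B3, B2–B4, B2–B5, B4–B6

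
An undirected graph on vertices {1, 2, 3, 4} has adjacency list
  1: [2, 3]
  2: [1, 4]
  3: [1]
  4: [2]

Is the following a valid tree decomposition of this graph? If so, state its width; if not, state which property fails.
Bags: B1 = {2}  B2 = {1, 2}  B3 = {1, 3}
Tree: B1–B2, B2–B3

A tree decomposition must satisfy three properties: every vertex lies in some bag; for every edge, both endpoints lie together in some bag; and for every vertex, the bags containing it form a connected subtree. Here vertex 4 appears in no bag, so the decomposition is invalid.

No — vertex 4 appears in no bag.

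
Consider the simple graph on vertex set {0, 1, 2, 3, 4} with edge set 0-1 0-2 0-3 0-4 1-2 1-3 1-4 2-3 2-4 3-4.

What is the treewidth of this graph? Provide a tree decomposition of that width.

Treewidth 4.
One such decomposition:
Bags: B1 = {0, 1, 2, 3, 4}
Tree: (single bag)

With just one bag of size 5, the width is 5 − 1 = 4, so tw(G) ≤ 4. For the lower bound, the 5 vertices {0, 1, 2, 3, 4} are pairwise adjacent, and any tree decomposition puts a clique entirely inside one bag — forcing width ≥ 4. Combining the bounds, tw(G) = 4.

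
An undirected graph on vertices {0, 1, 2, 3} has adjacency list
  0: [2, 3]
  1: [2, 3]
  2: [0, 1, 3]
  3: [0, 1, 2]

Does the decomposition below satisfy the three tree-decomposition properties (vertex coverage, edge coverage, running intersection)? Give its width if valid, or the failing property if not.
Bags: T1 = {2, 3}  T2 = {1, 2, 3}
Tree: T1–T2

No — vertex 0 appears in no bag.

A tree decomposition must satisfy three properties: every vertex lies in some bag; for every edge, both endpoints lie together in some bag; and for every vertex, the bags containing it form a connected subtree. Here vertex 0 appears in no bag, so the decomposition is invalid.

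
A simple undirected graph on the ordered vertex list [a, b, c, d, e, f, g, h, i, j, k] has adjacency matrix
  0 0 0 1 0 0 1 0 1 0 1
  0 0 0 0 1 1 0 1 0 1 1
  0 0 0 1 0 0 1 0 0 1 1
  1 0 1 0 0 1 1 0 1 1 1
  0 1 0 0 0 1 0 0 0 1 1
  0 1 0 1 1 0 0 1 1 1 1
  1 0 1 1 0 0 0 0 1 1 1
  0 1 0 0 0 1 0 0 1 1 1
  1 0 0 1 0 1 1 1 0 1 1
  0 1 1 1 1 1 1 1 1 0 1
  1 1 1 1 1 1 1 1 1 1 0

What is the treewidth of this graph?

4

A width-4 tree decomposition is:
Bags: B1 = {f, h, i, j, k}  B2 = {d, f, i, j, k}  B3 = {d, g, i, j, k}  B4 = {a, d, g, i, k}  B5 = {b, f, h, j, k}  B6 = {c, d, g, j, k}  B7 = {b, e, f, j, k}
Tree: B1–B2, B2–B3, B3–B4, B1–B5, B3–B6, B5–B7
Every bag has size at most 5, so the width is 5 − 1 = 4 and tw(G) ≤ 4. For the lower bound, the 5 vertices {c, d, g, j, k} are pairwise adjacent, and any tree decomposition puts a clique entirely inside one bag — forcing width ≥ 4. The upper and lower bounds meet at 4, so that is the treewidth.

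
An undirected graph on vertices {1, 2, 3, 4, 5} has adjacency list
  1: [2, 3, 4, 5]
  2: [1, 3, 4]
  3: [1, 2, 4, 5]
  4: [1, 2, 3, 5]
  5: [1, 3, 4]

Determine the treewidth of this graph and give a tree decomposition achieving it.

The largest bag has 4 vertices, giving width 3; this decomposition certifies tw(G) ≤ 3. For the lower bound, the 4 vertices {1, 2, 3, 4} are pairwise adjacent, and any tree decomposition puts a clique entirely inside one bag — forcing width ≥ 3. Therefore the treewidth is 3.

Treewidth 3.
Bags: B1 = {1, 2, 3, 4}  B2 = {1, 3, 4, 5}
Tree: B1–B2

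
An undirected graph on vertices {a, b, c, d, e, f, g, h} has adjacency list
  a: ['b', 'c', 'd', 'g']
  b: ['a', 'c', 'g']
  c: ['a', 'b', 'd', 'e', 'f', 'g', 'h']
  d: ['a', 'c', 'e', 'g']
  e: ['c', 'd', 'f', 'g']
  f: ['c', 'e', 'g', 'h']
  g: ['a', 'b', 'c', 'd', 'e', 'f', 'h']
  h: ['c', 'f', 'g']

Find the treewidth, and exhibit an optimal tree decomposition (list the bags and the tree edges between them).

Treewidth 3.
One optimal decomposition is:
Bags: B1 = {c, e, f, g}  B2 = {c, d, e, g}  B3 = {a, c, d, g}  B4 = {a, b, c, g}  B5 = {c, f, g, h}
Tree: B1–B2, B2–B3, B3–B4, B1–B5

The largest bag has 4 vertices, giving width 3; this decomposition certifies tw(G) ≤ 3. On the other hand G contains the 4-clique {c, d, e, g}. A clique must lie in a single bag of any decomposition, so no decomposition can have width below 3. The upper and lower bounds meet at 3, so that is the treewidth.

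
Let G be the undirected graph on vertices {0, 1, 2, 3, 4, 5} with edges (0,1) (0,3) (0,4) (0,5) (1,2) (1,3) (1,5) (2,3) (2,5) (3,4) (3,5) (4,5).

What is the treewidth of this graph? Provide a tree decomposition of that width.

Treewidth 3.
One optimal decomposition is:
Bags: B1 = {0, 3, 4, 5}  B2 = {0, 1, 3, 5}  B3 = {1, 2, 3, 5}
Tree: B1–B2, B2–B3

The largest bag has 4 vertices, giving width 3; this decomposition certifies tw(G) ≤ 3. On the other hand G contains the 4-clique {0, 1, 3, 5}. A clique must lie in a single bag of any decomposition, so no decomposition can have width below 3. The upper and lower bounds meet at 3, so that is the treewidth.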